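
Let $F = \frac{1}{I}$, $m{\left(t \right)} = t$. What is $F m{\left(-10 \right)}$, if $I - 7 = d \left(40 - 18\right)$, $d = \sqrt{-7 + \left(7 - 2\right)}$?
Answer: $- \frac{70}{1017} + \frac{220 i \sqrt{2}}{1017} \approx -0.06883 + 0.30593 i$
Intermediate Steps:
$d = i \sqrt{2}$ ($d = \sqrt{-7 + \left(7 - 2\right)} = \sqrt{-7 + 5} = \sqrt{-2} = i \sqrt{2} \approx 1.4142 i$)
$I = 7 + 22 i \sqrt{2}$ ($I = 7 + i \sqrt{2} \left(40 - 18\right) = 7 + i \sqrt{2} \cdot 22 = 7 + 22 i \sqrt{2} \approx 7.0 + 31.113 i$)
$F = \frac{1}{7 + 22 i \sqrt{2}} \approx 0.006883 - 0.030593 i$
$F m{\left(-10 \right)} = \left(\frac{7}{1017} - \frac{22 i \sqrt{2}}{1017}\right) \left(-10\right) = - \frac{70}{1017} + \frac{220 i \sqrt{2}}{1017}$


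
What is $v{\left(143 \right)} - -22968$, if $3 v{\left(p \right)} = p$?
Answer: $\frac{69047}{3} \approx 23016.0$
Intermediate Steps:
$v{\left(p \right)} = \frac{p}{3}$
$v{\left(143 \right)} - -22968 = \frac{1}{3} \cdot 143 - -22968 = \frac{143}{3} + \left(-1276 + 24244\right) = \frac{143}{3} + 22968 = \frac{69047}{3}$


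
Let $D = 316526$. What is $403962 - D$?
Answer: $87436$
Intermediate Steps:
$403962 - D = 403962 - 316526 = 87436$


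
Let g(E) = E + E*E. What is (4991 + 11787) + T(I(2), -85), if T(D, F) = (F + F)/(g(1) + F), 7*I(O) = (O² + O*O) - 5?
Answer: 1392744/83 ≈ 16780.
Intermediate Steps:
I(O) = -5/7 + 2*O²/7 (I(O) = ((O² + O*O) - 5)/7 = ((O² + O²) - 5)/7 = (2*O² - 5)/7 = (-5 + 2*O²)/7 = -5/7 + 2*O²/7)
g(E) = E + E²
T(D, F) = 2*F/(2 + F) (T(D, F) = (F + F)/(1*(1 + 1) + F) = (2*F)/(1*2 + F) = (2*F)/(2 + F) = 2*F/(2 + F))
(4991 + 11787) + T(I(2), -85) = (4991 + 11787) + 2*(-85)/(2 - 85) = 16778 + 2*(-85)/(-83) = 16778 + 2*(-85)*(-1/83) = 16778 + 170/83 = 1392744/83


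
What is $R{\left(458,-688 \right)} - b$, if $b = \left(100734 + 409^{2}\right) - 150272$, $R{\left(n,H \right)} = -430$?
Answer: $-118173$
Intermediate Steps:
$b = 117743$ ($b = \left(100734 + 167281\right) - 150272 = 268015 - 150272 = 117743$)
$R{\left(458,-688 \right)} - b = -430 - 117743 = -118173$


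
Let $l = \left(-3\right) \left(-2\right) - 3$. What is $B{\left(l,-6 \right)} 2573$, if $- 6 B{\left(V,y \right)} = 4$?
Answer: $- \frac{5146}{3} \approx -1715.3$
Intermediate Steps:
$l = 3$ ($l = 6 - 3 = 3$)
$B{\left(V,y \right)} = - \frac{2}{3}$ ($B{\left(V,y \right)} = \left(- \frac{1}{6}\right) 4 = - \frac{2}{3}$)
$B{\left(l,-6 \right)} 2573 = \left(- \frac{2}{3}\right) 2573 = - \frac{5146}{3}$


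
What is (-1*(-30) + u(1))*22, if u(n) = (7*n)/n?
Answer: 814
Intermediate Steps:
u(n) = 7
(-1*(-30) + u(1))*22 = (-1*(-30) + 7)*22 = (30 + 7)*22 = 37*22 = 814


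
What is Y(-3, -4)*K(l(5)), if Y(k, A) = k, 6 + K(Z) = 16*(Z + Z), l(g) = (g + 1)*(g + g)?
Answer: -5742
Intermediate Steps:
l(g) = 2*g*(1 + g) (l(g) = (1 + g)*(2*g) = 2*g*(1 + g))
K(Z) = -6 + 32*Z (K(Z) = -6 + 16*(Z + Z) = -6 + 16*(2*Z) = -6 + 32*Z)
Y(-3, -4)*K(l(5)) = -3*(-6 + 32*(2*5*(1 + 5))) = -3*(-6 + 32*(2*5*6)) = -3*(-6 + 32*60) = -3*(-6 + 1920) = -3*1914 = -5742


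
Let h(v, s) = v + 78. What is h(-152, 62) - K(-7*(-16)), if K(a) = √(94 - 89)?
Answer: -74 - √5 ≈ -76.236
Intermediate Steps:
h(v, s) = 78 + v
K(a) = √5
h(-152, 62) - K(-7*(-16)) = (78 - 152) - √5 = -74 - √5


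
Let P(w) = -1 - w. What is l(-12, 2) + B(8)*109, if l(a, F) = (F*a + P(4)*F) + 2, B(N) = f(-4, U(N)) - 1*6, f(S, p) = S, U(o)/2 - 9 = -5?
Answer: -1122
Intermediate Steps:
U(o) = 8 (U(o) = 18 + 2*(-5) = 18 - 10 = 8)
B(N) = -10 (B(N) = -4 - 1*6 = -4 - 6 = -10)
l(a, F) = 2 - 5*F + F*a (l(a, F) = (F*a + (-1 - 1*4)*F) + 2 = (F*a + (-1 - 4)*F) + 2 = (F*a - 5*F) + 2 = (-5*F + F*a) + 2 = 2 - 5*F + F*a)
l(-12, 2) + B(8)*109 = (2 - 5*2 + 2*(-12)) - 10*109 = (2 - 10 - 24) - 1090 = -32 - 1090 = -1122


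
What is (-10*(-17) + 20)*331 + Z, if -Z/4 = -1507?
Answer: 68918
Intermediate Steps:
Z = 6028 (Z = -4*(-1507) = 6028)
(-10*(-17) + 20)*331 + Z = (-10*(-17) + 20)*331 + 6028 = (170 + 20)*331 + 6028 = 190*331 + 6028 = 62890 + 6028 = 68918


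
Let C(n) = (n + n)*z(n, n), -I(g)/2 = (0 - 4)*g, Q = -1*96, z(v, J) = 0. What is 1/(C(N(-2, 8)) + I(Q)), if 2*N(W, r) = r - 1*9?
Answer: -1/768 ≈ -0.0013021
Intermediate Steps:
N(W, r) = -9/2 + r/2 (N(W, r) = (r - 1*9)/2 = (r - 9)/2 = (-9 + r)/2 = -9/2 + r/2)
Q = -96
I(g) = 8*g (I(g) = -2*(0 - 4)*g = -(-8)*g = 8*g)
C(n) = 0 (C(n) = (n + n)*0 = (2*n)*0 = 0)
1/(C(N(-2, 8)) + I(Q)) = 1/(0 + 8*(-96)) = 1/(0 - 768) = 1/(-768) = -1/768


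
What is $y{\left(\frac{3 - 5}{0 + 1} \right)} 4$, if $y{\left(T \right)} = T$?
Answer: $-8$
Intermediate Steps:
$y{\left(\frac{3 - 5}{0 + 1} \right)} 4 = \frac{3 - 5}{0 + 1} \cdot 4 = - \frac{2}{1} \cdot 4 = \left(-2\right) 1 \cdot 4 = \left(-2\right) 4 = -8$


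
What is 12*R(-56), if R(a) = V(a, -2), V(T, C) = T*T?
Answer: 37632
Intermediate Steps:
V(T, C) = T²
R(a) = a²
12*R(-56) = 12*(-56)² = 12*3136 = 37632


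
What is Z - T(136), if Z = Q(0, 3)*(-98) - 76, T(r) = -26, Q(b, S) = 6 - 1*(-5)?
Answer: -1128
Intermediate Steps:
Q(b, S) = 11 (Q(b, S) = 6 + 5 = 11)
Z = -1154 (Z = 11*(-98) - 76 = -1078 - 76 = -1154)
Z - T(136) = -1154 - 1*(-26) = -1154 + 26 = -1128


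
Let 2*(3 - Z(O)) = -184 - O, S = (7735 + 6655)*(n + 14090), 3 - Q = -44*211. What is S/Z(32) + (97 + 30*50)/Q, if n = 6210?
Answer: 73321371791/27861 ≈ 2.6317e+6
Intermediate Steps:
Q = 9287 (Q = 3 - (-44)*211 = 3 - 1*(-9284) = 3 + 9284 = 9287)
S = 292117000 (S = (7735 + 6655)*(6210 + 14090) = 14390*20300 = 292117000)
Z(O) = 95 + O/2 (Z(O) = 3 - (-184 - O)/2 = 3 + (92 + O/2) = 95 + O/2)
S/Z(32) + (97 + 30*50)/Q = 292117000/(95 + (1/2)*32) + (97 + 30*50)/9287 = 292117000/(95 + 16) + (97 + 1500)*(1/9287) = 292117000/111 + 1597*(1/9287) = 292117000*(1/111) + 1597/9287 = 292117000/111 + 1597/9287 = 73321371791/27861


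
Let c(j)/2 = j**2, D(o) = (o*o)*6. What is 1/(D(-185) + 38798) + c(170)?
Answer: 14111754401/244148 ≈ 57800.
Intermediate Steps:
D(o) = 6*o**2 (D(o) = o**2*6 = 6*o**2)
c(j) = 2*j**2
1/(D(-185) + 38798) + c(170) = 1/(6*(-185)**2 + 38798) + 2*170**2 = 1/(6*34225 + 38798) + 2*28900 = 1/(205350 + 38798) + 57800 = 1/244148 + 57800 = 14111754401/244148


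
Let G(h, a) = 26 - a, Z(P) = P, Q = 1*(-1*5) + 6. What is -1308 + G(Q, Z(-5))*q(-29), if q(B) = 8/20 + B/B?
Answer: -6323/5 ≈ -1264.6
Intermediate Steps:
Q = 1 (Q = 1*(-5) + 6 = -5 + 6 = 1)
q(B) = 7/5 (q(B) = 8*(1/20) + 1 = 2/5 + 1 = 7/5)
-1308 + G(Q, Z(-5))*q(-29) = -1308 + (26 - 1*(-5))*(7/5) = -1308 + (26 + 5)*(7/5) = -1308 + 31*(7/5) = -1308 + 217/5 = -6323/5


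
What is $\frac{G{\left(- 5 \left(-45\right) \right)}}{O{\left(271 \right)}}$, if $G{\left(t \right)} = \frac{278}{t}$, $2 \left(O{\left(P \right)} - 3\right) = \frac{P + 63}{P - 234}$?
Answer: $\frac{37}{225} \approx 0.16444$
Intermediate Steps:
$O{\left(P \right)} = 3 + \frac{63 + P}{2 \left(-234 + P\right)}$ ($O{\left(P \right)} = 3 + \frac{\left(P + 63\right) \frac{1}{P - 234}}{2} = 3 + \frac{\left(63 + P\right) \frac{1}{-234 + P}}{2} = 3 + \frac{\frac{1}{-234 + P} \left(63 + P\right)}{2} = 3 + \frac{63 + P}{2 \left(-234 + P\right)}$)
$\frac{G{\left(- 5 \left(-45\right) \right)}}{O{\left(271 \right)}} = \frac{278 \frac{1}{\left(-1\right) 5 \left(-45\right)}}{\frac{1}{2} \frac{1}{-234 + 271} \left(-1341 + 7 \cdot 271\right)} = \frac{278 \frac{1}{\left(-1\right) \left(-225\right)}}{\frac{1}{2} \cdot \frac{1}{37} \left(-1341 + 1897\right)} = \frac{278 \cdot \frac{1}{225}}{\frac{1}{2} \cdot \frac{1}{37} \cdot 556} = \frac{278 \cdot \frac{1}{225}}{\frac{278}{37}} = \frac{278}{225} \cdot \frac{37}{278} = \frac{37}{225}$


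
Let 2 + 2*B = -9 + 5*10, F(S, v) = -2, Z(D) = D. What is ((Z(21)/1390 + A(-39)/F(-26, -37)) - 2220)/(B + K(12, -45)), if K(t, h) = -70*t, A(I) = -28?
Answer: 3066319/1140495 ≈ 2.6886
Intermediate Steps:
B = 39/2 (B = -1 + (-9 + 5*10)/2 = -1 + (-9 + 50)/2 = -1 + (1/2)*41 = -1 + 41/2 = 39/2 ≈ 19.500)
((Z(21)/1390 + A(-39)/F(-26, -37)) - 2220)/(B + K(12, -45)) = ((21/1390 - 28/(-2)) - 2220)/(39/2 - 70*12) = ((21*(1/1390) - 28*(-1/2)) - 2220)/(39/2 - 840) = ((21/1390 + 14) - 2220)/(-1641/2) = (19481/1390 - 2220)*(-2/1641) = -3066319/1390*(-2/1641) = 3066319/1140495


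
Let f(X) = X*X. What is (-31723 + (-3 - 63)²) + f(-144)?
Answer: -6631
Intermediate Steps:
f(X) = X²
(-31723 + (-3 - 63)²) + f(-144) = (-31723 + (-3 - 63)²) + (-144)² = (-31723 + (-66)²) + 20736 = (-31723 + 4356) + 20736 = -27367 + 20736 = -6631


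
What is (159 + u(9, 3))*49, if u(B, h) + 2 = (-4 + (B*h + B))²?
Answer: 57869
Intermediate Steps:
u(B, h) = -2 + (-4 + B + B*h)² (u(B, h) = -2 + (-4 + (B*h + B))² = -2 + (-4 + (B + B*h))² = -2 + (-4 + B + B*h)²)
(159 + u(9, 3))*49 = (159 + (-2 + (-4 + 9 + 9*3)²))*49 = (159 + (-2 + (-4 + 9 + 27)²))*49 = (159 + (-2 + 32²))*49 = (159 + (-2 + 1024))*49 = (159 + 1022)*49 = 1181*49 = 57869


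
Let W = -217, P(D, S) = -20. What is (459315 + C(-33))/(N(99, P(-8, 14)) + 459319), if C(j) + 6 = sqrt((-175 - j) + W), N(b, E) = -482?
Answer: 459309/458837 + I*sqrt(359)/458837 ≈ 1.001 + 4.1294e-5*I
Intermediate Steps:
C(j) = -6 + sqrt(-392 - j) (C(j) = -6 + sqrt((-175 - j) - 217) = -6 + sqrt(-392 - j))
(459315 + C(-33))/(N(99, P(-8, 14)) + 459319) = (459315 + (-6 + sqrt(-392 - 1*(-33))))/(-482 + 459319) = (459315 + (-6 + sqrt(-392 + 33)))/458837 = (459315 + (-6 + sqrt(-359)))*(1/458837) = (459315 + (-6 + I*sqrt(359)))*(1/458837) = (459309 + I*sqrt(359))*(1/458837) = 459309/458837 + I*sqrt(359)/458837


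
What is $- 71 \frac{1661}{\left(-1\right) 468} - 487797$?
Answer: $- \frac{228171065}{468} \approx -4.8755 \cdot 10^{5}$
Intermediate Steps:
$- 71 \frac{1661}{\left(-1\right) 468} - 487797 = - 71 \frac{1661}{-468} - 487797 = - 71 \cdot 1661 \left(- \frac{1}{468}\right) - 487797 = \left(-71\right) \left(- \frac{1661}{468}\right) - 487797 = \frac{117931}{468} - 487797 = - \frac{228171065}{468}$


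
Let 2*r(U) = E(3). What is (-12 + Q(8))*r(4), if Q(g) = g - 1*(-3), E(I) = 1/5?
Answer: -⅒ ≈ -0.10000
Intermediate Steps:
E(I) = ⅕
Q(g) = 3 + g (Q(g) = g + 3 = 3 + g)
r(U) = ⅒ (r(U) = (½)*(⅕) = ⅒)
(-12 + Q(8))*r(4) = (-12 + (3 + 8))*(⅒) = (-12 + 11)*(⅒) = -1*⅒ = -⅒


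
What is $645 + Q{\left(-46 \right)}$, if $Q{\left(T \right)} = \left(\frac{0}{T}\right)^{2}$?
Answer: $645$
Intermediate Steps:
$Q{\left(T \right)} = 0$ ($Q{\left(T \right)} = 0^{2} = 0$)
$645 + Q{\left(-46 \right)} = 645 + 0 = 645$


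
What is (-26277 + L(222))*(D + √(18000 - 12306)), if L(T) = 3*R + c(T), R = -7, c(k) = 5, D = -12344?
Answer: 324560792 - 26293*√5694 ≈ 3.2258e+8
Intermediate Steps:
L(T) = -16 (L(T) = 3*(-7) + 5 = -21 + 5 = -16)
(-26277 + L(222))*(D + √(18000 - 12306)) = (-26277 - 16)*(-12344 + √(18000 - 12306)) = -26293*(-12344 + √5694) = 324560792 - 26293*√5694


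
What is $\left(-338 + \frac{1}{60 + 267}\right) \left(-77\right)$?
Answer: $\frac{8510425}{327} \approx 26026.0$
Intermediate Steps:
$\left(-338 + \frac{1}{60 + 267}\right) \left(-77\right) = \left(-338 + \frac{1}{327}\right) \left(-77\right) = \left(- \frac{110525}{327}\right) \left(-77\right) = \frac{8510425}{327}$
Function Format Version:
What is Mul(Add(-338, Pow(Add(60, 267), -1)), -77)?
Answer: Rational(8510425, 327) ≈ 26026.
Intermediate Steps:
Mul(Add(-338, Pow(Add(60, 267), -1)), -77) = Mul(Add(-338, Pow(327, -1)), -77) = Mul(Add(-338, Rational(1, 327)), -77) = Mul(Rational(-110525, 327), -77) = Rational(8510425, 327)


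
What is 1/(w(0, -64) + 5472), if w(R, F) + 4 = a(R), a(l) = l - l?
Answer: 1/5468 ≈ 0.00018288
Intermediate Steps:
a(l) = 0
w(R, F) = -4 (w(R, F) = -4 + 0 = -4)
1/(w(0, -64) + 5472) = 1/(-4 + 5472) = 1/5468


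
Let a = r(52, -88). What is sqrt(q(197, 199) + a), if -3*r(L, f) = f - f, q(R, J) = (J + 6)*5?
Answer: 5*sqrt(41) ≈ 32.016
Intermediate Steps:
q(R, J) = 30 + 5*J (q(R, J) = (6 + J)*5 = 30 + 5*J)
r(L, f) = 0 (r(L, f) = -(f - f)/3 = -1/3*0 = 0)
a = 0
sqrt(q(197, 199) + a) = sqrt((30 + 5*199) + 0) = sqrt((30 + 995) + 0) = sqrt(1025 + 0) = sqrt(1025) = 5*sqrt(41)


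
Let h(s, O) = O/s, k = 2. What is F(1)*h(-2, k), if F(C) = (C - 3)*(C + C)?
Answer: 4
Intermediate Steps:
F(C) = 2*C*(-3 + C) (F(C) = (-3 + C)*(2*C) = 2*C*(-3 + C))
F(1)*h(-2, k) = (2*1*(-3 + 1))*(2/(-2)) = (2*1*(-2))*(2*(-1/2)) = -4*(-1) = 4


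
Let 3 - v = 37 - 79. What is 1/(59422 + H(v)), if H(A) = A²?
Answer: 1/61447 ≈ 1.6274e-5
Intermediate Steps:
v = 45 (v = 3 - (37 - 79) = 3 - 1*(-42) = 3 + 42 = 45)
1/(59422 + H(v)) = 1/(59422 + 45²) = 1/(59422 + 2025) = 1/61447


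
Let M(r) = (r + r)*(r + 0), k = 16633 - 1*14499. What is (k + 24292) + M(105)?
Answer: 48476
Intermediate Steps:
k = 2134 (k = 16633 - 14499 = 2134)
M(r) = 2*r² (M(r) = (2*r)*r = 2*r²)
(k + 24292) + M(105) = (2134 + 24292) + 2*105² = 26426 + 2*11025 = 26426 + 22050 = 48476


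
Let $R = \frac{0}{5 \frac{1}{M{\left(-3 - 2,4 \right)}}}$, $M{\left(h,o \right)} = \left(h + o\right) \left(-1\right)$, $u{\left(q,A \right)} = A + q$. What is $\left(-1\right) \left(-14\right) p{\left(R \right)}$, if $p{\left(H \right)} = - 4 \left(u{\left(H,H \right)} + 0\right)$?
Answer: $0$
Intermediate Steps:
$M{\left(h,o \right)} = - h - o$
$R = 0$ ($R = \frac{0}{5 \frac{1}{- (-3 - 2) - 4}} = \frac{0}{5 \frac{1}{\left(-1\right) \left(-5\right) - 4}} = \frac{0}{5 \frac{1}{5 - 4}} = \frac{0}{5 \cdot 1^{-1}} = \frac{0}{5 \cdot 1} = \frac{0}{5} = 0 \cdot \frac{1}{5} = 0$)
$p{\left(H \right)} = - 8 H$ ($p{\left(H \right)} = - 4 \left(\left(H + H\right) + 0\right) = - 4 \left(2 H + 0\right) = - 4 \cdot 2 H = - 8 H$)
$\left(-1\right) \left(-14\right) p{\left(R \right)} = \left(-1\right) \left(-14\right) \left(\left(-8\right) 0\right) = 14 \cdot 0 = 0$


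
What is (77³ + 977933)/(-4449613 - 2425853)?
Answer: -717233/3437733 ≈ -0.20864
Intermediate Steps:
(77³ + 977933)/(-4449613 - 2425853) = (456533 + 977933)/(-6875466) = 1434466*(-1/6875466) = -717233/3437733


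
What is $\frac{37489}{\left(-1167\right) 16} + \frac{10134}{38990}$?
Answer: $- \frac{636237031}{364010640} \approx -1.7479$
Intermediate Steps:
$\frac{37489}{\left(-1167\right) 16} + \frac{10134}{38990} = \frac{37489}{-18672} + 10134 \cdot \frac{1}{38990} = 37489 \left(- \frac{1}{18672}\right) + \frac{5067}{19495} = - \frac{37489}{18672} + \frac{5067}{19495} = - \frac{636237031}{364010640}$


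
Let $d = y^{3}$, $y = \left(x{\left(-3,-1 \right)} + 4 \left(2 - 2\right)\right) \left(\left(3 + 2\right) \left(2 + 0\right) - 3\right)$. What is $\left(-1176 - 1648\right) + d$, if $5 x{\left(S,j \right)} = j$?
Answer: $- \frac{353343}{125} \approx -2826.7$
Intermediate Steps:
$x{\left(S,j \right)} = \frac{j}{5}$
$y = - \frac{7}{5}$ ($y = \left(\frac{1}{5} \left(-1\right) + 4 \left(2 - 2\right)\right) \left(\left(3 + 2\right) \left(2 + 0\right) - 3\right) = \left(- \frac{1}{5} + 4 \cdot 0\right) \left(5 \cdot 2 - 3\right) = \left(- \frac{1}{5} + 0\right) \left(10 - 3\right) = \left(- \frac{1}{5}\right) 7 = - \frac{7}{5} \approx -1.4$)
$d = - \frac{343}{125}$ ($d = \left(- \frac{7}{5}\right)^{3} = - \frac{343}{125} \approx -2.744$)
$\left(-1176 - 1648\right) + d = \left(-1176 - 1648\right) - \frac{343}{125} = -2824 - \frac{343}{125} = - \frac{353343}{125}$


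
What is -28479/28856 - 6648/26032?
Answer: -58325001/46948712 ≈ -1.2423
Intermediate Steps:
-28479/28856 - 6648/26032 = -28479*1/28856 - 6648*1/26032 = -28479/28856 - 831/3254 = -58325001/46948712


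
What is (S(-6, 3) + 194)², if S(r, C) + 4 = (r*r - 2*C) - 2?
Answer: 47524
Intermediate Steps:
S(r, C) = -6 + r² - 2*C (S(r, C) = -4 + ((r*r - 2*C) - 2) = -4 + ((r² - 2*C) - 2) = -4 + (-2 + r² - 2*C) = -6 + r² - 2*C)
(S(-6, 3) + 194)² = ((-6 + (-6)² - 2*3) + 194)² = ((-6 + 36 - 6) + 194)² = (24 + 194)² = 218² = 47524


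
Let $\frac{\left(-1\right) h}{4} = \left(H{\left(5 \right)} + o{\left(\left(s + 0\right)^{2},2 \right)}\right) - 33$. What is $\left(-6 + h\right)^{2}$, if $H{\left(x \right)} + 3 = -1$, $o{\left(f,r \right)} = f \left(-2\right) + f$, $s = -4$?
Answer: $42436$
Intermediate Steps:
$o{\left(f,r \right)} = - f$ ($o{\left(f,r \right)} = - 2 f + f = - f$)
$H{\left(x \right)} = -4$ ($H{\left(x \right)} = -3 - 1 = -4$)
$h = 212$ ($h = - 4 \left(\left(-4 - \left(-4 + 0\right)^{2}\right) - 33\right) = - 4 \left(\left(-4 - \left(-4\right)^{2}\right) - 33\right) = - 4 \left(\left(-4 - 16\right) - 33\right) = - 4 \left(-20 - 33\right) = \left(-4\right) \left(-53\right) = 212$)
$\left(-6 + h\right)^{2} = \left(-6 + 212\right)^{2} = 206^{2} = 42436$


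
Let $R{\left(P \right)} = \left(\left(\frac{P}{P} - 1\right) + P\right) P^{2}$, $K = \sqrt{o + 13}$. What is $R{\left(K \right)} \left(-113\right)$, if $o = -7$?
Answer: $- 678 \sqrt{6} \approx -1660.8$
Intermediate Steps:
$K = \sqrt{6}$ ($K = \sqrt{-7 + 13} = \sqrt{6} \approx 2.4495$)
$R{\left(P \right)} = P^{3}$ ($R{\left(P \right)} = \left(\left(1 - 1\right) + P\right) P^{2} = \left(0 + P\right) P^{2} = P P^{2} = P^{3}$)
$R{\left(K \right)} \left(-113\right) = \left(\sqrt{6}\right)^{3} \left(-113\right) = 6 \sqrt{6} \left(-113\right) = - 678 \sqrt{6}$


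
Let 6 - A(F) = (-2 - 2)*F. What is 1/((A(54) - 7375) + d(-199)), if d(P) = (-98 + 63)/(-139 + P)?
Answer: -338/2417679 ≈ -0.00013980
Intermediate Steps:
d(P) = -35/(-139 + P)
A(F) = 6 + 4*F (A(F) = 6 - (-2 - 2)*F = 6 - (-4)*F = 6 + 4*F)
1/((A(54) - 7375) + d(-199)) = 1/(((6 + 4*54) - 7375) - 35/(-139 - 199)) = 1/(((6 + 216) - 7375) - 35/(-338)) = 1/((222 - 7375) - 35*(-1/338)) = 1/(-7153 + 35/338) = 1/(-2417679/338) = -338/2417679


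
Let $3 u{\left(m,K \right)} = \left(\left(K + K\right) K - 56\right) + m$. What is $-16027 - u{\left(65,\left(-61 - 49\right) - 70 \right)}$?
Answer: $-37630$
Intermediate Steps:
$u{\left(m,K \right)} = - \frac{56}{3} + \frac{m}{3} + \frac{2 K^{2}}{3}$ ($u{\left(m,K \right)} = \frac{\left(\left(K + K\right) K - 56\right) + m}{3} = \frac{\left(2 K K - 56\right) + m}{3} = \frac{\left(2 K^{2} - 56\right) + m}{3} = \frac{\left(-56 + 2 K^{2}\right) + m}{3} = \frac{-56 + m + 2 K^{2}}{3} = - \frac{56}{3} + \frac{m}{3} + \frac{2 K^{2}}{3}$)
$-16027 - u{\left(65,\left(-61 - 49\right) - 70 \right)} = -16027 - \left(- \frac{56}{3} + \frac{1}{3} \cdot 65 + \frac{2 \left(\left(-61 - 49\right) - 70\right)^{2}}{3}\right) = -16027 - \left(- \frac{56}{3} + \frac{65}{3} + \frac{2 \left(-110 - 70\right)^{2}}{3}\right) = -16027 - \left(- \frac{56}{3} + \frac{65}{3} + \frac{2 \left(-180\right)^{2}}{3}\right) = -16027 - \left(- \frac{56}{3} + \frac{65}{3} + \frac{2}{3} \cdot 32400\right) = -16027 - \left(- \frac{56}{3} + \frac{65}{3} + 21600\right) = -16027 - 21603 = -37630$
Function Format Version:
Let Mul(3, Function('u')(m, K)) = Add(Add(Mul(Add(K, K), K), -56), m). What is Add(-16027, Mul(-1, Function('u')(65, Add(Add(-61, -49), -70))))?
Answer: -37630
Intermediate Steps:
Function('u')(m, K) = Add(Rational(-56, 3), Mul(Rational(1, 3), m), Mul(Rational(2, 3), Pow(K, 2))) (Function('u')(m, K) = Mul(Rational(1, 3), Add(Add(Mul(Add(K, K), K), -56), m)) = Mul(Rational(1, 3), Add(Add(Mul(Mul(2, K), K), -56), m)) = Mul(Rational(1, 3), Add(Add(Mul(2, Pow(K, 2)), -56), m)) = Mul(Rational(1, 3), Add(Add(-56, Mul(2, Pow(K, 2))), m)) = Mul(Rational(1, 3), Add(-56, m, Mul(2, Pow(K, 2)))) = Add(Rational(-56, 3), Mul(Rational(1, 3), m), Mul(Rational(2, 3), Pow(K, 2))))
Add(-16027, Mul(-1, Function('u')(65, Add(Add(-61, -49), -70)))) = Add(-16027, Mul(-1, Add(Rational(-56, 3), Mul(Rational(1, 3), 65), Mul(Rational(2, 3), Pow(Add(Add(-61, -49), -70), 2))))) = Add(-16027, Mul(-1, Add(Rational(-56, 3), Rational(65, 3), Mul(Rational(2, 3), Pow(Add(-110, -70), 2))))) = Add(-16027, Mul(-1, Add(Rational(-56, 3), Rational(65, 3), Mul(Rational(2, 3), Pow(-180, 2))))) = Add(-16027, Mul(-1, Add(Rational(-56, 3), Rational(65, 3), Mul(Rational(2, 3), 32400)))) = Add(-16027, Mul(-1, Add(Rational(-56, 3), Rational(65, 3), 21600))) = Add(-16027, Mul(-1, 21603)) = Add(-16027, -21603) = -37630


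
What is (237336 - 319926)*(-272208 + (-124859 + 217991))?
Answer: 14789886840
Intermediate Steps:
(237336 - 319926)*(-272208 + (-124859 + 217991)) = -82590*(-272208 + 93132) = -82590*(-179076) = 14789886840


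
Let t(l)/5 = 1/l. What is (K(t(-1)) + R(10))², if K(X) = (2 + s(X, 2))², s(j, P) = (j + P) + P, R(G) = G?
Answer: 121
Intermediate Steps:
s(j, P) = j + 2*P (s(j, P) = (P + j) + P = j + 2*P)
t(l) = 5/l (t(l) = 5*(1/l) = 5/l)
K(X) = (6 + X)² (K(X) = (2 + (X + 2*2))² = (2 + (X + 4))² = (2 + (4 + X))² = (6 + X)²)
(K(t(-1)) + R(10))² = ((6 + 5/(-1))² + 10)² = ((6 + 5*(-1))² + 10)² = ((6 - 5)² + 10)² = (1² + 10)² = (1 + 10)² = 11² = 121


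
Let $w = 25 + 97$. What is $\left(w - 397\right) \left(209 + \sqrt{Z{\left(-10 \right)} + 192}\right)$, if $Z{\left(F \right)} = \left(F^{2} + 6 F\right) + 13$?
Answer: $-57475 - 1925 \sqrt{5} \approx -61779.0$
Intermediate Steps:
$Z{\left(F \right)} = 13 + F^{2} + 6 F$
$w = 122$
$\left(w - 397\right) \left(209 + \sqrt{Z{\left(-10 \right)} + 192}\right) = \left(122 - 397\right) \left(209 + \sqrt{\left(13 + \left(-10\right)^{2} + 6 \left(-10\right)\right) + 192}\right) = - 275 \left(209 + \sqrt{\left(13 + 100 - 60\right) + 192}\right) = - 275 \left(209 + \sqrt{53 + 192}\right) = - 275 \left(209 + \sqrt{245}\right) = - 275 \left(209 + 7 \sqrt{5}\right) = -57475 - 1925 \sqrt{5}$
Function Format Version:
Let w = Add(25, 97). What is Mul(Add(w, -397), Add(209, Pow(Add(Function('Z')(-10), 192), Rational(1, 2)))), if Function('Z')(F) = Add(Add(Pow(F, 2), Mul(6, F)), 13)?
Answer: Add(-57475, Mul(-1925, Pow(5, Rational(1, 2)))) ≈ -61779.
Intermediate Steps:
Function('Z')(F) = Add(13, Pow(F, 2), Mul(6, F))
w = 122
Mul(Add(w, -397), Add(209, Pow(Add(Function('Z')(-10), 192), Rational(1, 2)))) = Mul(Add(122, -397), Add(209, Pow(Add(Add(13, Pow(-10, 2), Mul(6, -10)), 192), Rational(1, 2)))) = Mul(-275, Add(209, Pow(Add(Add(13, 100, -60), 192), Rational(1, 2)))) = Mul(-275, Add(209, Pow(Add(53, 192), Rational(1, 2)))) = Mul(-275, Add(209, Pow(245, Rational(1, 2)))) = Mul(-275, Add(209, Mul(7, Pow(5, Rational(1, 2))))) = Add(-57475, Mul(-1925, Pow(5, Rational(1, 2))))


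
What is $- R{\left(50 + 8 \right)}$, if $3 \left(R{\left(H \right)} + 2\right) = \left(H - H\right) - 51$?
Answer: $19$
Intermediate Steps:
$R{\left(H \right)} = -19$ ($R{\left(H \right)} = -2 + \frac{\left(H - H\right) - 51}{3} = -2 + \frac{0 - 51}{3} = -2 + \frac{1}{3} \left(-51\right) = -2 - 17 = -19$)
$- R{\left(50 + 8 \right)} = \left(-1\right) \left(-19\right) = 19$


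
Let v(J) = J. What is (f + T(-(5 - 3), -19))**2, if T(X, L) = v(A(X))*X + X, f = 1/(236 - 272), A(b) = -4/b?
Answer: 47089/1296 ≈ 36.334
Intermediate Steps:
f = -1/36 (f = 1/(-36) = -1/36 ≈ -0.027778)
T(X, L) = -4 + X (T(X, L) = (-4/X)*X + X = -4 + X)
(f + T(-(5 - 3), -19))**2 = (-1/36 + (-4 - (5 - 3)))**2 = (-1/36 + (-4 - 1*2))**2 = (-1/36 + (-4 - 2))**2 = (-1/36 - 6)**2 = (-217/36)**2 = 47089/1296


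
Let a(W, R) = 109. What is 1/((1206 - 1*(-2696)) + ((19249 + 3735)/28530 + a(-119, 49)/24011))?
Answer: 342516915/1336778491627 ≈ 0.00025623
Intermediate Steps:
1/((1206 - 1*(-2696)) + ((19249 + 3735)/28530 + a(-119, 49)/24011)) = 1/((1206 - 1*(-2696)) + ((19249 + 3735)/28530 + 109/24011)) = 1/((1206 + 2696) + (22984*(1/28530) + 109*(1/24011))) = 1/(3902 + (11492/14265 + 109/24011)) = 1/(3902 + 277489297/342516915) = 1/(1336778491627/342516915) = 342516915/1336778491627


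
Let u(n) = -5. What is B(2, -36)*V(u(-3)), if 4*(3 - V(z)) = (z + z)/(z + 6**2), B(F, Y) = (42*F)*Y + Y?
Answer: -292230/31 ≈ -9426.8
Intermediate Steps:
B(F, Y) = Y + 42*F*Y (B(F, Y) = 42*F*Y + Y = Y + 42*F*Y)
V(z) = 3 - z/(2*(36 + z)) (V(z) = 3 - (z + z)/(4*(z + 6**2)) = 3 - 2*z/(4*(z + 36)) = 3 - 2*z/(4*(36 + z)) = 3 - z/(2*(36 + z)))
B(2, -36)*V(u(-3)) = (-36*(1 + 42*2))*((216 + 5*(-5))/(2*(36 - 5))) = (-36*(1 + 84))*((1/2)*(216 - 25)/31) = (-36*85)*((1/2)*(1/31)*191) = -3060*191/62 = -292230/31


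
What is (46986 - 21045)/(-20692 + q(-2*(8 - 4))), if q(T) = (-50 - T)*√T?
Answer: -19170399/15291892 + 77823*I*√2/15291892 ≈ -1.2536 + 0.0071972*I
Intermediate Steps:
q(T) = √T*(-50 - T)
(46986 - 21045)/(-20692 + q(-2*(8 - 4))) = (46986 - 21045)/(-20692 + √(-2*(8 - 4))*(-50 - (-2)*(8 - 4))) = 25941/(-20692 + √(-2*4)*(-50 - (-2)*4)) = 25941/(-20692 + √(-8)*(-50 - 1*(-8))) = 25941/(-20692 + (2*I*√2)*(-50 + 8)) = 25941/(-20692 + (2*I*√2)*(-42)) = 25941/(-20692 - 84*I*√2)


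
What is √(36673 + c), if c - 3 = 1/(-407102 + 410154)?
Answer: √85406521739/1526 ≈ 191.51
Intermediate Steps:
c = 9157/3052 (c = 3 + 1/(-407102 + 410154) = 3 + 1/3052 = 9157/3052 ≈ 3.0003)
√(36673 + c) = √(36673 + 9157/3052) = √(111935153/3052) = √85406521739/1526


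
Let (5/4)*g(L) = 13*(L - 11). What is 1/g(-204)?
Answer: -1/2236 ≈ -0.00044723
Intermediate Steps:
g(L) = -572/5 + 52*L/5 (g(L) = 4*(13*(L - 11))/5 = 4*(13*(-11 + L))/5 = 4*(-143 + 13*L)/5 = -572/5 + 52*L/5)
1/g(-204) = 1/(-572/5 + (52/5)*(-204)) = 1/(-572/5 - 10608/5) = 1/(-2236) = -1/2236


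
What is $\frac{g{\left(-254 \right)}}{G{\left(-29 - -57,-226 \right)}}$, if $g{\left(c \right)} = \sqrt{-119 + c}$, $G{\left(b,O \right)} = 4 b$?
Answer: $\frac{i \sqrt{373}}{112} \approx 0.17244 i$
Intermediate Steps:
$\frac{g{\left(-254 \right)}}{G{\left(-29 - -57,-226 \right)}} = \frac{\sqrt{-119 - 254}}{4 \left(-29 - -57\right)} = \frac{\sqrt{-373}}{4 \left(-29 + 57\right)} = \frac{i \sqrt{373}}{4 \cdot 28} = \frac{i \sqrt{373}}{112}$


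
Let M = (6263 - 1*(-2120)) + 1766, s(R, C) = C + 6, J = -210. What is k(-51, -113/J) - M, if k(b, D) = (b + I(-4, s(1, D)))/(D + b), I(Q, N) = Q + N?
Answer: -107538776/10597 ≈ -10148.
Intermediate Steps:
s(R, C) = 6 + C
I(Q, N) = N + Q
k(b, D) = (2 + D + b)/(D + b) (k(b, D) = (b + ((6 + D) - 4))/(D + b) = (b + (2 + D))/(D + b) = (2 + D + b)/(D + b))
M = 10149 (M = (6263 + 2120) + 1766 = 8383 + 1766 = 10149)
k(-51, -113/J) - M = (2 - 113/(-210) - 51)/(-113/(-210) - 51) - 1*10149 = (2 - 113*(-1/210) - 51)/(-113*(-1/210) - 51) - 10149 = (2 + 113/210 - 51)/(113/210 - 51) - 10149 = -10177/210/(-10597/210) - 10149 = -210/10597*(-10177/210) - 10149 = 10177/10597 - 10149 = -107538776/10597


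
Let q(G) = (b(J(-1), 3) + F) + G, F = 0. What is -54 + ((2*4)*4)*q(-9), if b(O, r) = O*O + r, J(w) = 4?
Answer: 266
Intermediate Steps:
b(O, r) = r + O² (b(O, r) = O² + r = r + O²)
q(G) = 19 + G (q(G) = ((3 + 4²) + 0) + G = ((3 + 16) + 0) + G = (19 + 0) + G = 19 + G)
-54 + ((2*4)*4)*q(-9) = -54 + ((2*4)*4)*(19 - 9) = -54 + (8*4)*10 = -54 + 32*10 = -54 + 320 = 266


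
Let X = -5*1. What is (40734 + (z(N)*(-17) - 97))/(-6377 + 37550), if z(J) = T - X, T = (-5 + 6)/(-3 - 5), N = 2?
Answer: 324433/249384 ≈ 1.3009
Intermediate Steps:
T = -⅛ (T = 1/(-8) = 1*(-⅛) = -⅛ ≈ -0.12500)
X = -5
z(J) = 39/8 (z(J) = -⅛ - 1*(-5) = -⅛ + 5 = 39/8)
(40734 + (z(N)*(-17) - 97))/(-6377 + 37550) = (40734 + ((39/8)*(-17) - 97))/(-6377 + 37550) = (40734 + (-663/8 - 97))/31173 = (40734 - 1439/8)*(1/31173) = (324433/8)*(1/31173) = 324433/249384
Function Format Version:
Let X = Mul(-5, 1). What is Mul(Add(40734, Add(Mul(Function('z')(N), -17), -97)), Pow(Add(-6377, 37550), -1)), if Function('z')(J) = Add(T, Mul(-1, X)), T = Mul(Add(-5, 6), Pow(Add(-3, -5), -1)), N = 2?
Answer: Rational(324433, 249384) ≈ 1.3009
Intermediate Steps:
T = Rational(-1, 8) (T = Mul(1, Pow(-8, -1)) = Mul(1, Rational(-1, 8)) = Rational(-1, 8) ≈ -0.12500)
X = -5
Function('z')(J) = Rational(39, 8) (Function('z')(J) = Add(Rational(-1, 8), Mul(-1, -5)) = Add(Rational(-1, 8), 5) = Rational(39, 8))
Mul(Add(40734, Add(Mul(Function('z')(N), -17), -97)), Pow(Add(-6377, 37550), -1)) = Mul(Add(40734, Add(Mul(Rational(39, 8), -17), -97)), Pow(Add(-6377, 37550), -1)) = Mul(Add(40734, Add(Rational(-663, 8), -97)), Pow(31173, -1)) = Mul(Add(40734, Rational(-1439, 8)), Rational(1, 31173)) = Mul(Rational(324433, 8), Rational(1, 31173)) = Rational(324433, 249384)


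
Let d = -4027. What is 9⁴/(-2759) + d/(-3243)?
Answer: -10166830/8947437 ≈ -1.1363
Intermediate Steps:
9⁴/(-2759) + d/(-3243) = 9⁴/(-2759) - 4027/(-3243) = 6561*(-1/2759) - 4027*(-1/3243) = -6561/2759 + 4027/3243 = -10166830/8947437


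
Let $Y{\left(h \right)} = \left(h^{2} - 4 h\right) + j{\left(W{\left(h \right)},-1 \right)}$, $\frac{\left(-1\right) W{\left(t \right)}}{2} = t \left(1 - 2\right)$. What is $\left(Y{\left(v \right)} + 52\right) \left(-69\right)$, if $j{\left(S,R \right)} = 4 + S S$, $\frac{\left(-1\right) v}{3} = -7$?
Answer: $-150213$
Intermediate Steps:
$v = 21$ ($v = \left(-3\right) \left(-7\right) = 21$)
$W{\left(t \right)} = 2 t$ ($W{\left(t \right)} = - 2 t \left(1 - 2\right) = - 2 t \left(-1\right) = - 2 \left(- t\right) = 2 t$)
$j{\left(S,R \right)} = 4 + S^{2}$
$Y{\left(h \right)} = 4 - 4 h + 5 h^{2}$ ($Y{\left(h \right)} = \left(h^{2} - 4 h\right) + \left(4 + \left(2 h\right)^{2}\right) = \left(h^{2} - 4 h\right) + \left(4 + 4 h^{2}\right) = 4 - 4 h + 5 h^{2}$)
$\left(Y{\left(v \right)} + 52\right) \left(-69\right) = \left(\left(4 - 84 + 5 \cdot 21^{2}\right) + 52\right) \left(-69\right) = \left(\left(4 - 84 + 5 \cdot 441\right) + 52\right) \left(-69\right) = \left(\left(4 - 84 + 2205\right) + 52\right) \left(-69\right) = \left(2125 + 52\right) \left(-69\right) = 2177 \left(-69\right) = -150213$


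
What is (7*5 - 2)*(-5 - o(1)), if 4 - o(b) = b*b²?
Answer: -264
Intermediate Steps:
o(b) = 4 - b³ (o(b) = 4 - b*b² = 4 - b³)
(7*5 - 2)*(-5 - o(1)) = (7*5 - 2)*(-5 - (4 - 1*1³)) = (35 - 2)*(-5 - (4 - 1*1)) = 33*(-5 - (4 - 1)) = 33*(-5 - 1*3) = 33*(-5 - 3) = 33*(-8) = -264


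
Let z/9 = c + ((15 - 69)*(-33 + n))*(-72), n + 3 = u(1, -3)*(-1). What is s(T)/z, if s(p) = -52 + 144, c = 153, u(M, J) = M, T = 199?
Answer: -92/1293327 ≈ -7.1134e-5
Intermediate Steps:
n = -4 (n = -3 + 1*(-1) = -3 - 1 = -4)
s(p) = 92
z = -1293327 (z = 9*(153 + ((15 - 69)*(-33 - 4))*(-72)) = 9*(153 - 54*(-37)*(-72)) = 9*(153 + 1998*(-72)) = 9*(153 - 143856) = 9*(-143703) = -1293327)
s(T)/z = 92/(-1293327) = 92*(-1/1293327) = -92/1293327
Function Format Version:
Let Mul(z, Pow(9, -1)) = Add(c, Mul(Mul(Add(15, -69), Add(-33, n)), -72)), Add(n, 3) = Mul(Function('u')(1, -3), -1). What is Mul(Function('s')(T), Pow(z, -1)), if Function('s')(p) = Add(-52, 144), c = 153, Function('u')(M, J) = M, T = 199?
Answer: Rational(-92, 1293327) ≈ -7.1134e-5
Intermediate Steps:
n = -4 (n = Add(-3, Mul(1, -1)) = Add(-3, -1) = -4)
Function('s')(p) = 92
z = -1293327 (z = Mul(9, Add(153, Mul(Mul(Add(15, -69), Add(-33, -4)), -72))) = Mul(9, Add(153, Mul(Mul(-54, -37), -72))) = Mul(9, Add(153, Mul(1998, -72))) = Mul(9, Add(153, -143856)) = Mul(9, -143703) = -1293327)
Mul(Function('s')(T), Pow(z, -1)) = Mul(92, Pow(-1293327, -1)) = Mul(92, Rational(-1, 1293327)) = Rational(-92, 1293327)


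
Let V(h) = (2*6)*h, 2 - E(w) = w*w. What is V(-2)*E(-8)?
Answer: 1488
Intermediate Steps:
E(w) = 2 - w² (E(w) = 2 - w*w = 2 - w²)
V(h) = 12*h
V(-2)*E(-8) = (12*(-2))*(2 - 1*(-8)²) = -24*(2 - 1*64) = -24*(2 - 64) = -24*(-62) = 1488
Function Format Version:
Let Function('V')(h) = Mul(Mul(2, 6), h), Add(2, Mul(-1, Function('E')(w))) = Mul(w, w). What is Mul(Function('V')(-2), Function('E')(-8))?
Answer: 1488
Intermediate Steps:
Function('E')(w) = Add(2, Mul(-1, Pow(w, 2))) (Function('E')(w) = Add(2, Mul(-1, Mul(w, w))) = Add(2, Mul(-1, Pow(w, 2))))
Function('V')(h) = Mul(12, h)
Mul(Function('V')(-2), Function('E')(-8)) = Mul(Mul(12, -2), Add(2, Mul(-1, Pow(-8, 2)))) = Mul(-24, Add(2, Mul(-1, 64))) = Mul(-24, Add(2, -64)) = Mul(-24, -62) = 1488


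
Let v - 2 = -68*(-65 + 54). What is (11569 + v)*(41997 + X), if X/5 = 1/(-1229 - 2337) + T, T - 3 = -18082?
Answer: -2126102616087/3566 ≈ -5.9621e+8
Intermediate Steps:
v = 750 (v = 2 - 68*(-65 + 54) = 2 - 68*(-11) = 2 + 748 = 750)
T = -18079 (T = 3 - 18082 = -18079)
X = -322348575/3566 (X = 5*(1/(-1229 - 2337) - 18079) = 5*(1/(-3566) - 18079) = 5*(-1/3566 - 18079) = 5*(-64469715/3566) = -322348575/3566 ≈ -90395.)
(11569 + v)*(41997 + X) = (11569 + 750)*(41997 - 322348575/3566) = 12319*(-172587273/3566) = -2126102616087/3566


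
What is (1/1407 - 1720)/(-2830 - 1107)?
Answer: 2420039/5539359 ≈ 0.43688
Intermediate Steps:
(1/1407 - 1720)/(-2830 - 1107) = (1/1407 - 1720)/(-3937) = -2420039/1407*(-1/3937) = 2420039/5539359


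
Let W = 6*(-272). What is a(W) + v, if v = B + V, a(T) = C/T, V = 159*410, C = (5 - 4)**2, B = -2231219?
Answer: -3534959329/1632 ≈ -2.1660e+6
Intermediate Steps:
C = 1 (C = 1**2 = 1)
V = 65190
W = -1632
a(T) = 1/T
v = -2166029 (v = -2231219 + 65190 = -2166029)
a(W) + v = 1/(-1632) - 2166029 = -1/1632 - 2166029 = -3534959329/1632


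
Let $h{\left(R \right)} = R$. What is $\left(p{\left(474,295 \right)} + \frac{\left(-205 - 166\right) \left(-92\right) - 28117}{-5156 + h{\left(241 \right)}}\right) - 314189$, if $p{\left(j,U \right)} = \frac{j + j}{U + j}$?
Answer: $- \frac{237503941426}{755927} \approx -3.1419 \cdot 10^{5}$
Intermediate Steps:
$p{\left(j,U \right)} = \frac{2 j}{U + j}$
$\left(p{\left(474,295 \right)} + \frac{\left(-205 - 166\right) \left(-92\right) - 28117}{-5156 + h{\left(241 \right)}}\right) - 314189 = \left(2 \cdot 474 \frac{1}{295 + 474} + \frac{\left(-205 - 166\right) \left(-92\right) - 28117}{-5156 + 241}\right) - 314189 = \left(2 \cdot 474 \cdot \frac{1}{769} + \frac{\left(-371\right) \left(-92\right) - 28117}{-4915}\right) - 314189 = \left(2 \cdot 474 \cdot \frac{1}{769} + \left(34132 - 28117\right) \left(- \frac{1}{4915}\right)\right) - 314189 = \left(\frac{948}{769} + 6015 \left(- \frac{1}{4915}\right)\right) - 314189 = \left(\frac{948}{769} - \frac{1203}{983}\right) - 314189 = \frac{6777}{755927} - 314189 = - \frac{237503941426}{755927}$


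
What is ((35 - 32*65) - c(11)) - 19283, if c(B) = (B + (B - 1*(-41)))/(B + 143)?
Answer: -469225/22 ≈ -21328.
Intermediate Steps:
c(B) = (41 + 2*B)/(143 + B) (c(B) = (B + (B + 41))/(143 + B) = (B + (41 + B))/(143 + B) = (41 + 2*B)/(143 + B))
((35 - 32*65) - c(11)) - 19283 = ((35 - 32*65) - (41 + 2*11)/(143 + 11)) - 19283 = ((35 - 2080) - (41 + 22)/154) - 19283 = (-2045 - 63/154) - 19283 = (-2045 - 1*9/22) - 19283 = (-2045 - 9/22) - 19283 = -44999/22 - 19283 = -469225/22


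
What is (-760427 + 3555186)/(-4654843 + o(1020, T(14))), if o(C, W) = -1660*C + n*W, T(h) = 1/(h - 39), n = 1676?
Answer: -69868975/158702751 ≈ -0.44025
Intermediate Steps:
T(h) = 1/(-39 + h)
o(C, W) = -1660*C + 1676*W
(-760427 + 3555186)/(-4654843 + o(1020, T(14))) = (-760427 + 3555186)/(-4654843 + (-1660*1020 + 1676/(-39 + 14))) = 2794759/(-4654843 + (-1693200 + 1676/(-25))) = 2794759/(-4654843 + (-1693200 + 1676*(-1/25))) = 2794759/(-4654843 + (-1693200 - 1676/25)) = 2794759/(-4654843 - 42331676/25) = 2794759/(-158702751/25) = 2794759*(-25/158702751) = -69868975/158702751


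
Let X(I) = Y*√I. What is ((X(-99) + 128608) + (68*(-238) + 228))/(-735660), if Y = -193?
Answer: -28163/183915 + 193*I*√11/245220 ≈ -0.15313 + 0.0026103*I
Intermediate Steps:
X(I) = -193*√I
((X(-99) + 128608) + (68*(-238) + 228))/(-735660) = ((-579*I*√11 + 128608) + (68*(-238) + 228))/(-735660) = ((-579*I*√11 + 128608) + (-16184 + 228))*(-1/735660) = ((-579*I*√11 + 128608) - 15956)*(-1/735660) = ((128608 - 579*I*√11) - 15956)*(-1/735660) = (112652 - 579*I*√11)*(-1/735660) = -28163/183915 + 193*I*√11/245220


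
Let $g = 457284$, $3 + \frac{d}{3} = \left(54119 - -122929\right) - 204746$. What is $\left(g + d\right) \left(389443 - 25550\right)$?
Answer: $136161846633$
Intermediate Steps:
$d = -83103$ ($d = -9 + 3 \left(\left(54119 - -122929\right) - 204746\right) = -9 + 3 \left(\left(54119 + 122929\right) - 204746\right) = -9 + 3 \left(177048 - 204746\right) = -9 + 3 \left(-27698\right) = -9 - 83094 = -83103$)
$\left(g + d\right) \left(389443 - 25550\right) = \left(457284 - 83103\right) \left(389443 - 25550\right) = 374181 \left(389443 + \left(-42499 + 16949\right)\right) = 374181 \left(389443 - 25550\right) = 374181 \cdot 363893 = 136161846633$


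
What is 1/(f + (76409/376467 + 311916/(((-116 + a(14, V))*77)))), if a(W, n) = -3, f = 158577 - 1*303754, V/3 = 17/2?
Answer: -376467/54667088494 ≈ -6.8865e-6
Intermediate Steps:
V = 51/2 (V = 3*(17/2) = 51/2 ≈ 25.500)
f = -145177 (f = 158577 - 303754 = -145177)
1/(f + (76409/376467 + 311916/(((-116 + a(14, V))*77)))) = 1/(-145177 + (76409/376467 + 311916/(((-116 - 3)*77)))) = 1/(-145177 + (76409*(1/376467) + 311916/((-119*77)))) = 1/(-145177 + (76409/376467 + 311916/(-9163))) = 1/(-145177 + (76409/376467 + 311916*(-1/9163))) = 1/(-145177 + (76409/376467 - 1668/49)) = 1/(-145177 - 12738835/376467) = 1/(-54667088494/376467) = -376467/54667088494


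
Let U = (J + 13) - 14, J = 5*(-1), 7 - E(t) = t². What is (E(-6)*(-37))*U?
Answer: -6438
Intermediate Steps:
E(t) = 7 - t²
J = -5
U = -6 (U = (-5 + 13) - 14 = 8 - 14 = -6)
(E(-6)*(-37))*U = ((7 - 1*(-6)²)*(-37))*(-6) = ((7 - 1*36)*(-37))*(-6) = ((7 - 36)*(-37))*(-6) = -29*(-37)*(-6) = 1073*(-6) = -6438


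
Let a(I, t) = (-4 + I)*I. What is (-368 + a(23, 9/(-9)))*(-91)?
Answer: -6279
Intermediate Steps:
a(I, t) = I*(-4 + I)
(-368 + a(23, 9/(-9)))*(-91) = (-368 + 23*(-4 + 23))*(-91) = (-368 + 23*19)*(-91) = (-368 + 437)*(-91) = 69*(-91) = -6279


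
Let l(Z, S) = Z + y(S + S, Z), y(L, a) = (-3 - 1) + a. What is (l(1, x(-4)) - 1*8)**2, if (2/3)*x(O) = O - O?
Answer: 100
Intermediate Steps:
x(O) = 0 (x(O) = 3*(O - O)/2 = (3/2)*0 = 0)
y(L, a) = -4 + a
l(Z, S) = -4 + 2*Z (l(Z, S) = Z + (-4 + Z) = -4 + 2*Z)
(l(1, x(-4)) - 1*8)**2 = ((-4 + 2*1) - 1*8)**2 = ((-4 + 2) - 8)**2 = (-2 - 8)**2 = (-10)**2 = 100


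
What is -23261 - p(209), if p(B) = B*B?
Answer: -66942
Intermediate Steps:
p(B) = B²
-23261 - p(209) = -23261 - 1*209² = -23261 - 1*43681 = -23261 - 43681 = -66942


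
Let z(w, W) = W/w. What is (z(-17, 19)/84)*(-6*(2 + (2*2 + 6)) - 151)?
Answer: 4237/1428 ≈ 2.9671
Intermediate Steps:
(z(-17, 19)/84)*(-6*(2 + (2*2 + 6)) - 151) = ((19/(-17))/84)*(-6*(2 + (2*2 + 6)) - 151) = ((19*(-1/17))*(1/84))*(-6*(2 + (4 + 6)) - 151) = (-19/17*1/84)*(-6*(2 + 10) - 151) = -19*(-6*12 - 151)/1428 = -19*(-72 - 151)/1428 = -19/1428*(-223) = 4237/1428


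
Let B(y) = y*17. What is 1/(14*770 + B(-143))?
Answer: 1/8349 ≈ 0.00011977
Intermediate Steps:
B(y) = 17*y
1/(14*770 + B(-143)) = 1/(14*770 + 17*(-143)) = 1/(10780 - 2431) = 1/8349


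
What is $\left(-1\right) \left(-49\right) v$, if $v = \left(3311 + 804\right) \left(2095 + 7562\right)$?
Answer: $1947189195$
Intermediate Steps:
$v = 39738555$ ($v = 4115 \cdot 9657 = 39738555$)
$\left(-1\right) \left(-49\right) v = \left(-1\right) \left(-49\right) 39738555 = 49 \cdot 39738555 = 1947189195$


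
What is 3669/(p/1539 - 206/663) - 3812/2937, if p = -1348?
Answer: -3666610816339/1185332082 ≈ -3093.3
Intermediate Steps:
3669/(p/1539 - 206/663) - 3812/2937 = 3669/(-1348/1539 - 206/663) - 3812/2937 = 3669/(-403586/340119) - 3812/2937 = 3669*(-340119/403586) - 3812/2937 = -1247896611/403586 - 3812/2937 = -3666610816339/1185332082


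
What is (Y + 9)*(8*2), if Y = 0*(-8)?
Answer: 144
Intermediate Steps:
Y = 0
(Y + 9)*(8*2) = (0 + 9)*(8*2) = 9*16 = 144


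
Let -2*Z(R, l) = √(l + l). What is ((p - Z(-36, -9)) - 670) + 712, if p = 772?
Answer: 814 + 3*I*√2/2 ≈ 814.0 + 2.1213*I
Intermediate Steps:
Z(R, l) = -√2*√l/2 (Z(R, l) = -√(l + l)/2 = -√2*√l/2)
((p - Z(-36, -9)) - 670) + 712 = ((772 - (-1)*√2*√(-9)/2) - 670) + 712 = ((772 - (-1)*√2*3*I/2) - 670) + 712 = ((772 - (-3)*I*√2/2) - 670) + 712 = ((772 + 3*I*√2/2) - 670) + 712 = (102 + 3*I*√2/2) + 712 = 814 + 3*I*√2/2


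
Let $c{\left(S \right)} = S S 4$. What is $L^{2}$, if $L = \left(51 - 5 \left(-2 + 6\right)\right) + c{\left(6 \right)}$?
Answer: $30625$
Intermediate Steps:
$c{\left(S \right)} = 4 S^{2}$ ($c{\left(S \right)} = S^{2} \cdot 4 = 4 S^{2}$)
$L = 175$ ($L = \left(51 - 5 \left(-2 + 6\right)\right) + 4 \cdot 6^{2} = \left(51 - 20\right) + 4 \cdot 36 = \left(51 - 20\right) + 144 = 31 + 144 = 175$)
$L^{2} = 175^{2} = 30625$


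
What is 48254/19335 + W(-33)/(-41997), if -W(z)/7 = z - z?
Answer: 48254/19335 ≈ 2.4957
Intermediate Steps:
W(z) = 0 (W(z) = -7*(z - z) = -7*0 = 0)
48254/19335 + W(-33)/(-41997) = 48254/19335 + 0/(-41997) = 48254*(1/19335) + 0*(-1/41997) = 48254/19335 + 0 = 48254/19335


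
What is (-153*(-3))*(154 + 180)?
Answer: 153306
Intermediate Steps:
(-153*(-3))*(154 + 180) = -51*(-9)*334 = 459*334 = 153306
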